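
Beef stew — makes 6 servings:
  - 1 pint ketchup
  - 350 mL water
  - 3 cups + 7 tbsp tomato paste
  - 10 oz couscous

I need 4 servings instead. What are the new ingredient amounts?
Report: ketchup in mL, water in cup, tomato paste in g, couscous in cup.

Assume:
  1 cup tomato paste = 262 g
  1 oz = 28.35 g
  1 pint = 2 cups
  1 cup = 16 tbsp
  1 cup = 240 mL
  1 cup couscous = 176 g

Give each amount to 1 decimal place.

ketchup: 320.0 mL; water: 1.0 cup; tomato paste: 600.4 g; couscous: 1.1 cup

Scaling factor: 4/6 = 2/3.
ketchup: 1 pint × 2/3 × 2 cup/pint × 240 mL/cup = 320.0 mL
water: 350 mL × 2/3 ÷ 240 mL/cup ≈ 1.0 cup
tomato paste: (3 cup + 7 tbsp = 3.4375 cup) × 2/3 × 262 g/cup ≈ 600.4 g
couscous: 10 oz × 2/3 × 28.35 g/oz ÷ 176 g/cup ≈ 1.1 cup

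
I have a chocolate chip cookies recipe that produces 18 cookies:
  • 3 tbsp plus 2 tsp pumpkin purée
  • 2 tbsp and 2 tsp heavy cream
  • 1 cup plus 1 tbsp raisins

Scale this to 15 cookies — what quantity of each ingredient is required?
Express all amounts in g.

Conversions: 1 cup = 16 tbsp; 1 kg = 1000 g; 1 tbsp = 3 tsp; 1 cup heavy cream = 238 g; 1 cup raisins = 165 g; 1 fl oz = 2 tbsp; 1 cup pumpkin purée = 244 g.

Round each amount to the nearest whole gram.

pumpkin purée: 47 g; heavy cream: 33 g; raisins: 146 g

Scaling factor: 15/18 = 5/6.
pumpkin purée: (3 tbsp + 2 tsp = 11/3 tbsp) × 5/6 ÷ 16 tbsp/cup × 244 g/cup ≈ 47 g
heavy cream: (2 tbsp + 2 tsp = 8/3 tbsp) × 5/6 ÷ 16 tbsp/cup × 238 g/cup ≈ 33 g
raisins: (1 cup + 1 tbsp = 1.0625 cup) × 5/6 × 165 g/cup ≈ 146 g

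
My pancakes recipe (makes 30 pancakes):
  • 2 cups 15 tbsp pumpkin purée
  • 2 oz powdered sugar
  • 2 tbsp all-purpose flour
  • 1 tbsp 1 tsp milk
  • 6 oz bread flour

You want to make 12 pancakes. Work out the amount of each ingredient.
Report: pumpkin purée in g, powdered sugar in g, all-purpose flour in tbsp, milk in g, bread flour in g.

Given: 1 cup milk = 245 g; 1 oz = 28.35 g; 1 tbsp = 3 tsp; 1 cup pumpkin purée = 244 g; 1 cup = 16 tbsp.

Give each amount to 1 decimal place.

pumpkin purée: 286.7 g; powdered sugar: 22.7 g; all-purpose flour: 0.8 tbsp; milk: 8.2 g; bread flour: 68.0 g

Scaling factor: 12/30 = 2/5 = 0.4.
pumpkin purée: (2 cup + 15 tbsp = 2.9375 cup) × 2/5 × 244 g/cup = 286.7 g
powdered sugar: 2 oz × 2/5 × 28.35 g/oz ≈ 22.7 g
all-purpose flour: 2 tbsp × 2/5 = 0.8 tbsp
milk: (1 tbsp + 1 tsp = 4/3 tbsp) × 2/5 ÷ 16 tbsp/cup × 245 g/cup ≈ 8.2 g
bread flour: 6 oz × 2/5 × 28.35 g/oz ≈ 68.0 g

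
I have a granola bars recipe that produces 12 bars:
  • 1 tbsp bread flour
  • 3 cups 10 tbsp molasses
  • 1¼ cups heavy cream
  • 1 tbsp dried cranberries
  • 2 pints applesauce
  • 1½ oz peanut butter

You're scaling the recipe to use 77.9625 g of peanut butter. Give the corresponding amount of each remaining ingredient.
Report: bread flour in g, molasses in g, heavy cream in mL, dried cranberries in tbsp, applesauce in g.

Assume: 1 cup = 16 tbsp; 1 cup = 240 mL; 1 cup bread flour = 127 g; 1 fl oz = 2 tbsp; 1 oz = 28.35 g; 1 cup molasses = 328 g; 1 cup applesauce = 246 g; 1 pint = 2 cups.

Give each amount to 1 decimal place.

The original recipe has 42.525 g of peanut butter, so the scaling factor is 77.9625 ÷ 42.525 = 11/6.
bread flour: 1 tbsp × 11/6 ÷ 16 tbsp/cup × 127 g/cup ≈ 14.6 g
molasses: (3 cup + 10 tbsp = 3.625 cup) × 11/6 × 328 g/cup ≈ 2179.8 g
heavy cream: 1.25 cup × 11/6 × 240 mL/cup = 550.0 mL
dried cranberries: 1 tbsp × 11/6 ≈ 1.8 tbsp
applesauce: 2 pint × 11/6 × 2 cup/pint × 246 g/cup = 1804.0 g

bread flour: 14.6 g; molasses: 2179.8 g; heavy cream: 550.0 mL; dried cranberries: 1.8 tbsp; applesauce: 1804.0 g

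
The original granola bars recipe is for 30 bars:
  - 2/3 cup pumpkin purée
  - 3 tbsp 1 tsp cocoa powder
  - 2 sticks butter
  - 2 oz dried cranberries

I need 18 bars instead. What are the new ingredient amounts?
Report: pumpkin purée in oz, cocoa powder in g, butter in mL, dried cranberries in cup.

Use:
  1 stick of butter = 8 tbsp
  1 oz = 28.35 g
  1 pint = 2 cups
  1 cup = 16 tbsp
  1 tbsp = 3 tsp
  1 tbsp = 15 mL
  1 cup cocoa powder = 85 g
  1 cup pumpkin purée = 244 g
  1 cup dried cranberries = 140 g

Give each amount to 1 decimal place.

Scaling factor: 18/30 = 3/5 = 0.6.
pumpkin purée: 2/3 cup × 3/5 × 244 g/cup ÷ 28.35 g/oz ≈ 3.4 oz
cocoa powder: (3 tbsp + 1 tsp = 10/3 tbsp) × 3/5 ÷ 16 tbsp/cup × 85 g/cup ≈ 10.6 g
butter: 2 stick × 3/5 × 8 tbsp/stick × 15 mL/tbsp = 144.0 mL
dried cranberries: 2 oz × 3/5 × 28.35 g/oz ÷ 140 g/cup ≈ 0.2 cup

pumpkin purée: 3.4 oz; cocoa powder: 10.6 g; butter: 144.0 mL; dried cranberries: 0.2 cup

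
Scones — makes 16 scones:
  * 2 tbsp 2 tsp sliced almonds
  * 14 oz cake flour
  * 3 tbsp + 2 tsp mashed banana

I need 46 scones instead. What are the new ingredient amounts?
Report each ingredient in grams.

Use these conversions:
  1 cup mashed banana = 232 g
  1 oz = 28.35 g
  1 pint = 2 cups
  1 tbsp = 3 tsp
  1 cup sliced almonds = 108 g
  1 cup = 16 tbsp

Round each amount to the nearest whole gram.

sliced almonds: 52 g; cake flour: 1141 g; mashed banana: 153 g

Scaling factor: 46/16 = 23/8 = 2.875.
sliced almonds: (2 tbsp + 2 tsp = 8/3 tbsp) × 23/8 ÷ 16 tbsp/cup × 108 g/cup ≈ 52 g
cake flour: 14 oz × 23/8 × 28.35 g/oz ≈ 1141 g
mashed banana: (3 tbsp + 2 tsp = 11/3 tbsp) × 23/8 ÷ 16 tbsp/cup × 232 g/cup ≈ 153 g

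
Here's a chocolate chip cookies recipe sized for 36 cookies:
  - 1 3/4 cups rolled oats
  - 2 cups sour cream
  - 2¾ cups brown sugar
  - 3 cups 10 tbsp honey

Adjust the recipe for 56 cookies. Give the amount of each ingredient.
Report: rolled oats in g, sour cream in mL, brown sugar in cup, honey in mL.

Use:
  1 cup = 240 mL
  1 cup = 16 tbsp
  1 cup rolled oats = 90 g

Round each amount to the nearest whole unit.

rolled oats: 245 g; sour cream: 747 mL; brown sugar: 4 cup; honey: 1353 mL

Scaling factor: 56/36 = 14/9.
rolled oats: 1.75 cup × 14/9 × 90 g/cup = 245 g
sour cream: 2 cup × 14/9 × 240 mL/cup ≈ 747 mL
brown sugar: 2.75 cup × 14/9 ≈ 4 cup
honey: (3 cup + 10 tbsp = 3.625 cup) × 14/9 × 240 mL/cup ≈ 1353 mL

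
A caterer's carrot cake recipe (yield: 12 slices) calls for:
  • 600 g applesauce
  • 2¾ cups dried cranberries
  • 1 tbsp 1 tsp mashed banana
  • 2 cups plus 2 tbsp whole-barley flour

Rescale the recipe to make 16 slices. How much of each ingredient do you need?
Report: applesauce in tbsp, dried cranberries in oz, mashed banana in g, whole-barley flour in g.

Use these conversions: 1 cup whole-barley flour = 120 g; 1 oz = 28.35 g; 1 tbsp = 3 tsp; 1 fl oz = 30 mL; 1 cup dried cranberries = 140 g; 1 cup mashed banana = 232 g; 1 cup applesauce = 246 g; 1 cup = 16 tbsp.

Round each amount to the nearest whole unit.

applesauce: 52 tbsp; dried cranberries: 18 oz; mashed banana: 26 g; whole-barley flour: 340 g

Scaling factor: 16/12 = 4/3.
applesauce: 600 g × 4/3 ÷ 246 g/cup × 16 tbsp/cup ≈ 52 tbsp
dried cranberries: 2.75 cup × 4/3 × 140 g/cup ÷ 28.35 g/oz ≈ 18 oz
mashed banana: (1 tbsp + 1 tsp = 4/3 tbsp) × 4/3 ÷ 16 tbsp/cup × 232 g/cup ≈ 26 g
whole-barley flour: (2 cup + 2 tbsp = 2.125 cup) × 4/3 × 120 g/cup = 340 g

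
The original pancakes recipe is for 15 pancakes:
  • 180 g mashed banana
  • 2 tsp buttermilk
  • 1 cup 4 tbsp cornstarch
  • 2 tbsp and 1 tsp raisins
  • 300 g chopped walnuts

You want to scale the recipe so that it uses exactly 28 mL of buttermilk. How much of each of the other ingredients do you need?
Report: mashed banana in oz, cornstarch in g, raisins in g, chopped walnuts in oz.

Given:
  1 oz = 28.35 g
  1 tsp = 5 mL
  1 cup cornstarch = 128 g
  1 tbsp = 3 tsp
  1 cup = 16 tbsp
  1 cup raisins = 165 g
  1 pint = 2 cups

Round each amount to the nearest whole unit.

mashed banana: 18 oz; cornstarch: 448 g; raisins: 67 g; chopped walnuts: 30 oz

The original recipe has 10 mL of buttermilk, so the scaling factor is 28 ÷ 10 = 14/5 = 2.8.
mashed banana: 180 g × 14/5 ÷ 28.35 g/oz ≈ 18 oz
cornstarch: (1 cup + 4 tbsp = 1.25 cup) × 14/5 × 128 g/cup = 448 g
raisins: (2 tbsp + 1 tsp = 7/3 tbsp) × 14/5 ÷ 16 tbsp/cup × 165 g/cup ≈ 67 g
chopped walnuts: 300 g × 14/5 ÷ 28.35 g/oz ≈ 30 oz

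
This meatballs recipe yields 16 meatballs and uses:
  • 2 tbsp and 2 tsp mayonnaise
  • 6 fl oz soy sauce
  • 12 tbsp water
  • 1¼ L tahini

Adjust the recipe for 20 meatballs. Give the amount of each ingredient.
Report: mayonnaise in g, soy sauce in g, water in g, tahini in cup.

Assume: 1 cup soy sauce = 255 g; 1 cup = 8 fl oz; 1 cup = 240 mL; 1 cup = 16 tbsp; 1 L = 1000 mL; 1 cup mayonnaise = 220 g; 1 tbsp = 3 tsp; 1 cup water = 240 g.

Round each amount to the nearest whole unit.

mayonnaise: 46 g; soy sauce: 239 g; water: 225 g; tahini: 7 cup

Scaling factor: 20/16 = 5/4 = 1.25.
mayonnaise: (2 tbsp + 2 tsp = 8/3 tbsp) × 5/4 ÷ 16 tbsp/cup × 220 g/cup ≈ 46 g
soy sauce: 6 fl oz × 5/4 ÷ 8 fl oz/cup × 255 g/cup ≈ 239 g
water: 12 tbsp × 5/4 ÷ 16 tbsp/cup × 240 g/cup = 225 g
tahini: 1.25 L × 5/4 × 1000 mL/L ÷ 240 mL/cup ≈ 7 cup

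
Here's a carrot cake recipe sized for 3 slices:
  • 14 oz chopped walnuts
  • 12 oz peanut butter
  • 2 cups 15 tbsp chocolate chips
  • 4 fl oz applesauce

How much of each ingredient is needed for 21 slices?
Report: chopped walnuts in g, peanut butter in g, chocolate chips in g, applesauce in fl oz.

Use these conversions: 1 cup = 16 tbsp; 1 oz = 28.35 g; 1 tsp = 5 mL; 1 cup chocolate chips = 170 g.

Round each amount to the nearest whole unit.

Scaling factor: 21/3 = 7.
chopped walnuts: 14 oz × 7 × 28.35 g/oz ≈ 2778 g
peanut butter: 12 oz × 7 × 28.35 g/oz ≈ 2381 g
chocolate chips: (2 cup + 15 tbsp = 2.9375 cup) × 7 × 170 g/cup ≈ 3496 g
applesauce: 4 fl oz × 7 = 28 fl oz

chopped walnuts: 2778 g; peanut butter: 2381 g; chocolate chips: 3496 g; applesauce: 28 fl oz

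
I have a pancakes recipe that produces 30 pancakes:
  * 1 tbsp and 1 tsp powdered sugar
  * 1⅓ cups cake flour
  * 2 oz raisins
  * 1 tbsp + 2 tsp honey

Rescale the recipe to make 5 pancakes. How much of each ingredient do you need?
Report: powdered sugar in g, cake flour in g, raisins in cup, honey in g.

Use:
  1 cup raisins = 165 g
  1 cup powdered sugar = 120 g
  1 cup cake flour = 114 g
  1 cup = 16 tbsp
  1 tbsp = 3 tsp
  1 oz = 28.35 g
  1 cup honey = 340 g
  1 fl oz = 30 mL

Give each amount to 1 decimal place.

powdered sugar: 1.7 g; cake flour: 25.3 g; raisins: 0.1 cup; honey: 5.9 g

Scaling factor: 5/30 = 1/6.
powdered sugar: (1 tbsp + 1 tsp = 4/3 tbsp) × 1/6 ÷ 16 tbsp/cup × 120 g/cup ≈ 1.7 g
cake flour: 4/3 cup × 1/6 × 114 g/cup ≈ 25.3 g
raisins: 2 oz × 1/6 × 28.35 g/oz ÷ 165 g/cup ≈ 0.1 cup
honey: (1 tbsp + 2 tsp = 5/3 tbsp) × 1/6 ÷ 16 tbsp/cup × 340 g/cup ≈ 5.9 g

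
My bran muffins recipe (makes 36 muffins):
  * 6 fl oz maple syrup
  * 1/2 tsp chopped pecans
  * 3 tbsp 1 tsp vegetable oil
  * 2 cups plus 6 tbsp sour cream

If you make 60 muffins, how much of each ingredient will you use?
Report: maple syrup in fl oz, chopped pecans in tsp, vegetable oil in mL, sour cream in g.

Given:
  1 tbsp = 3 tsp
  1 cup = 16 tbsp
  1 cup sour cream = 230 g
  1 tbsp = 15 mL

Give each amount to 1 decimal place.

Scaling factor: 60/36 = 5/3.
maple syrup: 6 fl oz × 5/3 = 10.0 fl oz
chopped pecans: 0.5 tsp × 5/3 ≈ 0.8 tsp
vegetable oil: (3 tbsp + 1 tsp = 10/3 tbsp) × 5/3 × 15 mL/tbsp ≈ 83.3 mL
sour cream: (2 cup + 6 tbsp = 2.375 cup) × 5/3 × 230 g/cup ≈ 910.4 g

maple syrup: 10.0 fl oz; chopped pecans: 0.8 tsp; vegetable oil: 83.3 mL; sour cream: 910.4 g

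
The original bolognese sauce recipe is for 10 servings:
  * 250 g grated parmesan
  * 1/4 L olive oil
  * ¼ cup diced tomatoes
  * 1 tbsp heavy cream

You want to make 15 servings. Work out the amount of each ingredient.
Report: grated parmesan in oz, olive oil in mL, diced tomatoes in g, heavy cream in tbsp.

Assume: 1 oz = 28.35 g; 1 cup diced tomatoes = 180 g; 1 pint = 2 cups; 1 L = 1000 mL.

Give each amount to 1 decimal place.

grated parmesan: 13.2 oz; olive oil: 375.0 mL; diced tomatoes: 67.5 g; heavy cream: 1.5 tbsp

Scaling factor: 15/10 = 3/2 = 1.5.
grated parmesan: 250 g × 3/2 ÷ 28.35 g/oz ≈ 13.2 oz
olive oil: 0.25 L × 3/2 × 1000 mL/L = 375.0 mL
diced tomatoes: 0.25 cup × 3/2 × 180 g/cup = 67.5 g
heavy cream: 1 tbsp × 3/2 = 1.5 tbsp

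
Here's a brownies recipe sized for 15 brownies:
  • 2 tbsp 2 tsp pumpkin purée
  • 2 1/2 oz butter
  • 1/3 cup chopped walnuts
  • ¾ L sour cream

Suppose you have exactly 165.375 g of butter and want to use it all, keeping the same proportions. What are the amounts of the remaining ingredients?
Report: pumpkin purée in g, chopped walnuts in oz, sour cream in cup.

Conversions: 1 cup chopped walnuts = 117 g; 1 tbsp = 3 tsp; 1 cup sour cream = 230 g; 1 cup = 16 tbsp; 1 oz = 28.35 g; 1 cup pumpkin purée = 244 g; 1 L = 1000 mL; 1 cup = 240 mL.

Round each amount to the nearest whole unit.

The original recipe has 70.875 g of butter, so the scaling factor is 165.375 ÷ 70.875 = 7/3.
pumpkin purée: (2 tbsp + 2 tsp = 8/3 tbsp) × 7/3 ÷ 16 tbsp/cup × 244 g/cup ≈ 95 g
chopped walnuts: 1/3 cup × 7/3 × 117 g/cup ÷ 28.35 g/oz ≈ 3 oz
sour cream: 0.75 L × 7/3 × 1000 mL/L ÷ 240 mL/cup ≈ 7 cup

pumpkin purée: 95 g; chopped walnuts: 3 oz; sour cream: 7 cup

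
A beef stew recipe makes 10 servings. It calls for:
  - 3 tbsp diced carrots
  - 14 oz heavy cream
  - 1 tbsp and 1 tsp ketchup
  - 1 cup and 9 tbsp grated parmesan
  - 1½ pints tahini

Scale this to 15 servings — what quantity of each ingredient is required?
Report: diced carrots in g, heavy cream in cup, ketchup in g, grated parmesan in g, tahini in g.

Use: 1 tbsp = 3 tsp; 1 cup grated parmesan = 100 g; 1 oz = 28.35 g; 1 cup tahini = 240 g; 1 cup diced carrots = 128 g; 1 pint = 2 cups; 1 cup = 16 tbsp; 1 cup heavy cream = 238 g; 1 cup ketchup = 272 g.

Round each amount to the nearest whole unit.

diced carrots: 36 g; heavy cream: 3 cup; ketchup: 34 g; grated parmesan: 234 g; tahini: 1080 g

Scaling factor: 15/10 = 3/2 = 1.5.
diced carrots: 3 tbsp × 3/2 ÷ 16 tbsp/cup × 128 g/cup = 36 g
heavy cream: 14 oz × 3/2 × 28.35 g/oz ÷ 238 g/cup ≈ 3 cup
ketchup: (1 tbsp + 1 tsp = 4/3 tbsp) × 3/2 ÷ 16 tbsp/cup × 272 g/cup = 34 g
grated parmesan: (1 cup + 9 tbsp = 1.5625 cup) × 3/2 × 100 g/cup ≈ 234 g
tahini: 1.5 pint × 3/2 × 2 cup/pint × 240 g/cup = 1080 g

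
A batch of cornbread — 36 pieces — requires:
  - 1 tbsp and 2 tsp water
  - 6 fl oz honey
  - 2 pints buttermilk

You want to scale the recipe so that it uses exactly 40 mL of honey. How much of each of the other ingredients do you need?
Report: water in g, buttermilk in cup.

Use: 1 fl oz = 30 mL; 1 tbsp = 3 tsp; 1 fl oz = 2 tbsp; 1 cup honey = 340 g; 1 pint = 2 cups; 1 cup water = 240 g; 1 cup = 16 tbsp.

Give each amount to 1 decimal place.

The original recipe has 180 mL of honey, so the scaling factor is 40 ÷ 180 = 2/9.
water: (1 tbsp + 2 tsp = 5/3 tbsp) × 2/9 ÷ 16 tbsp/cup × 240 g/cup ≈ 5.6 g
buttermilk: 2 pint × 2/9 × 2 cup/pint ≈ 0.9 cup

water: 5.6 g; buttermilk: 0.9 cup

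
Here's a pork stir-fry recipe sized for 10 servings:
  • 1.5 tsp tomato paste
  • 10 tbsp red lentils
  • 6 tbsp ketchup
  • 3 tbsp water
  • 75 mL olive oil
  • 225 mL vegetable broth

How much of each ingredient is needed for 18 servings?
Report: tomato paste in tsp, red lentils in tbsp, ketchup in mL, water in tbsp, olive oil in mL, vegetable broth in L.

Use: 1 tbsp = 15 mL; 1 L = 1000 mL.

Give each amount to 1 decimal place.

Scaling factor: 18/10 = 9/5 = 1.8.
tomato paste: 1.5 tsp × 9/5 = 2.7 tsp
red lentils: 10 tbsp × 9/5 = 18.0 tbsp
ketchup: 6 tbsp × 9/5 × 15 mL/tbsp = 162.0 mL
water: 3 tbsp × 9/5 = 5.4 tbsp
olive oil: 75 mL × 9/5 = 135.0 mL
vegetable broth: 225 mL × 9/5 ÷ 1000 mL/L ≈ 0.4 L

tomato paste: 2.7 tsp; red lentils: 18.0 tbsp; ketchup: 162.0 mL; water: 5.4 tbsp; olive oil: 135.0 mL; vegetable broth: 0.4 L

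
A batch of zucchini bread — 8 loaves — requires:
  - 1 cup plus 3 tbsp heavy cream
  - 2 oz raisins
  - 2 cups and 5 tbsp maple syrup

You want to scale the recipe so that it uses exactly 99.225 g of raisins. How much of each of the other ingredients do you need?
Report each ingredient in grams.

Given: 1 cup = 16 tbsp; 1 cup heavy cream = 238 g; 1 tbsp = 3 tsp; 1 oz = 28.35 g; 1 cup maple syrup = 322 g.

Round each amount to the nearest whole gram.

The original recipe has 56.7 g of raisins, so the scaling factor is 99.225 ÷ 56.7 = 7/4 = 1.75.
heavy cream: (1 cup + 3 tbsp = 1.1875 cup) × 7/4 × 238 g/cup ≈ 495 g
maple syrup: (2 cup + 5 tbsp = 2.3125 cup) × 7/4 × 322 g/cup ≈ 1303 g

heavy cream: 495 g; maple syrup: 1303 g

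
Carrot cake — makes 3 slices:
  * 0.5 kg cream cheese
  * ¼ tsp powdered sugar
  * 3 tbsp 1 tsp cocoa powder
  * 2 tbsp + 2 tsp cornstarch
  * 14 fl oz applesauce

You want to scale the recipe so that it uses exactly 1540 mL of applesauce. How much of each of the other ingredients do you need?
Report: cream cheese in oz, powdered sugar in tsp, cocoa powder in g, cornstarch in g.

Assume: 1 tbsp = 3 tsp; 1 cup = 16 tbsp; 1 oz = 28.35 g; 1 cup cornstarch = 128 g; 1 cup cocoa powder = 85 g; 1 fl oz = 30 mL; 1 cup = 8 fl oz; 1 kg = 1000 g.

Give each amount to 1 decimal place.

cream cheese: 64.7 oz; powdered sugar: 0.9 tsp; cocoa powder: 64.9 g; cornstarch: 78.2 g

The original recipe has 420 mL of applesauce, so the scaling factor is 1540 ÷ 420 = 11/3.
cream cheese: 0.5 kg × 11/3 × 1000 g/kg ÷ 28.35 g/oz ≈ 64.7 oz
powdered sugar: 0.25 tsp × 11/3 ≈ 0.9 tsp
cocoa powder: (3 tbsp + 1 tsp = 10/3 tbsp) × 11/3 ÷ 16 tbsp/cup × 85 g/cup ≈ 64.9 g
cornstarch: (2 tbsp + 2 tsp = 8/3 tbsp) × 11/3 ÷ 16 tbsp/cup × 128 g/cup ≈ 78.2 g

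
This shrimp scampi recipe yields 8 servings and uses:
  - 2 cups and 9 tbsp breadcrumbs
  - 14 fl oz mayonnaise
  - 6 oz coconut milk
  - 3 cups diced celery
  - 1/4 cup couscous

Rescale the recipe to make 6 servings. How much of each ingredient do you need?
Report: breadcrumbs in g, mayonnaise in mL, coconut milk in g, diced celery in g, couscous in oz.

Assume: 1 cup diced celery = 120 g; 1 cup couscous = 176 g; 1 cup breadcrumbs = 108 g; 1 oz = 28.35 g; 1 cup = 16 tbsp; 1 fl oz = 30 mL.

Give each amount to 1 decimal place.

breadcrumbs: 207.6 g; mayonnaise: 315.0 mL; coconut milk: 127.6 g; diced celery: 270.0 g; couscous: 1.2 oz

Scaling factor: 6/8 = 3/4 = 0.75.
breadcrumbs: (2 cup + 9 tbsp = 2.5625 cup) × 3/4 × 108 g/cup ≈ 207.6 g
mayonnaise: 14 fl oz × 3/4 × 30 mL/fl oz = 315.0 mL
coconut milk: 6 oz × 3/4 × 28.35 g/oz ≈ 127.6 g
diced celery: 3 cup × 3/4 × 120 g/cup = 270.0 g
couscous: 0.25 cup × 3/4 × 176 g/cup ÷ 28.35 g/oz ≈ 1.2 oz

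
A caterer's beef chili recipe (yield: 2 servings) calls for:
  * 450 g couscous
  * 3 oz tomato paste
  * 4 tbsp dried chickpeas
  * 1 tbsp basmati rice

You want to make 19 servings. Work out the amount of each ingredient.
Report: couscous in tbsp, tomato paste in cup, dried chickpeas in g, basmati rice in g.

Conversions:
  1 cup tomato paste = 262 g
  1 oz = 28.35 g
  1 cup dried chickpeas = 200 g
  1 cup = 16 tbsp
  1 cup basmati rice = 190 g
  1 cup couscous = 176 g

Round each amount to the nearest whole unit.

couscous: 389 tbsp; tomato paste: 3 cup; dried chickpeas: 475 g; basmati rice: 113 g

Scaling factor: 19/2 = 9.5.
couscous: 450 g × 19/2 ÷ 176 g/cup × 16 tbsp/cup ≈ 389 tbsp
tomato paste: 3 oz × 19/2 × 28.35 g/oz ÷ 262 g/cup ≈ 3 cup
dried chickpeas: 4 tbsp × 19/2 ÷ 16 tbsp/cup × 200 g/cup = 475 g
basmati rice: 1 tbsp × 19/2 ÷ 16 tbsp/cup × 190 g/cup ≈ 113 g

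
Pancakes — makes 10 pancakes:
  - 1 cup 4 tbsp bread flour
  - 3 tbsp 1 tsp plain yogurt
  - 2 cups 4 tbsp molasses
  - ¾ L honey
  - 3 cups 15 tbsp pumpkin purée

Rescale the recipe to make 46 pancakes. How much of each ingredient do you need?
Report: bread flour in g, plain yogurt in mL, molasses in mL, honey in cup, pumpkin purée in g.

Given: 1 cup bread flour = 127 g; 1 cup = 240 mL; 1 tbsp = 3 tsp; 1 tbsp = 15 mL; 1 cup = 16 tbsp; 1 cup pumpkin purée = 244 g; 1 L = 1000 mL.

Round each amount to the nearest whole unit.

bread flour: 730 g; plain yogurt: 230 mL; molasses: 2484 mL; honey: 14 cup; pumpkin purée: 4419 g

Scaling factor: 46/10 = 23/5 = 4.6.
bread flour: (1 cup + 4 tbsp = 1.25 cup) × 23/5 × 127 g/cup ≈ 730 g
plain yogurt: (3 tbsp + 1 tsp = 10/3 tbsp) × 23/5 × 15 mL/tbsp = 230 mL
molasses: (2 cup + 4 tbsp = 2.25 cup) × 23/5 × 240 mL/cup = 2484 mL
honey: 0.75 L × 23/5 × 1000 mL/L ÷ 240 mL/cup ≈ 14 cup
pumpkin purée: (3 cup + 15 tbsp = 3.9375 cup) × 23/5 × 244 g/cup ≈ 4419 g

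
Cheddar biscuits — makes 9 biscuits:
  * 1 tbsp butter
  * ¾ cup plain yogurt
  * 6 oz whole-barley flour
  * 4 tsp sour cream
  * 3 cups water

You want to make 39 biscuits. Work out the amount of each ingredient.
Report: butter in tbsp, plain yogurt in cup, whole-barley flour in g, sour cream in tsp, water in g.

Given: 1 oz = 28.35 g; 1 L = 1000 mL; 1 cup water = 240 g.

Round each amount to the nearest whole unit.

butter: 4 tbsp; plain yogurt: 3 cup; whole-barley flour: 737 g; sour cream: 17 tsp; water: 3120 g

Scaling factor: 39/9 = 13/3.
butter: 1 tbsp × 13/3 ≈ 4 tbsp
plain yogurt: 0.75 cup × 13/3 ≈ 3 cup
whole-barley flour: 6 oz × 13/3 × 28.35 g/oz ≈ 737 g
sour cream: 4 tsp × 13/3 ≈ 17 tsp
water: 3 cup × 13/3 × 240 g/cup = 3120 g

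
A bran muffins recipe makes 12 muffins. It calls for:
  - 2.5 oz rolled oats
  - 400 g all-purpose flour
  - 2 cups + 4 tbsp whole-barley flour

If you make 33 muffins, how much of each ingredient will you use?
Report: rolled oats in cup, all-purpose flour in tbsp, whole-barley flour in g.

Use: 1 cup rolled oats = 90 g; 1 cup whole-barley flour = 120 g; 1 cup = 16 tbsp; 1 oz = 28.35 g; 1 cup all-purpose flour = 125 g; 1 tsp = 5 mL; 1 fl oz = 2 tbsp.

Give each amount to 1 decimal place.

Scaling factor: 33/12 = 11/4 = 2.75.
rolled oats: 2.5 oz × 11/4 × 28.35 g/oz ÷ 90 g/cup ≈ 2.2 cup
all-purpose flour: 400 g × 11/4 ÷ 125 g/cup × 16 tbsp/cup = 140.8 tbsp
whole-barley flour: (2 cup + 4 tbsp = 2.25 cup) × 11/4 × 120 g/cup = 742.5 g

rolled oats: 2.2 cup; all-purpose flour: 140.8 tbsp; whole-barley flour: 742.5 g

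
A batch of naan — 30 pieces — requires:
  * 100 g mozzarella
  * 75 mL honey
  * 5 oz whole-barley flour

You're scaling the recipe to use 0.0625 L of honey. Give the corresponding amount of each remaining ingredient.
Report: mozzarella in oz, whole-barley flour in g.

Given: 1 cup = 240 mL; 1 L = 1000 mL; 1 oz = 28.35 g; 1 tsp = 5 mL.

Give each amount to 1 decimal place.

The original recipe has 0.075 L of honey, so the scaling factor is 0.0625 ÷ 0.075 = 5/6.
mozzarella: 100 g × 5/6 ÷ 28.35 g/oz ≈ 2.9 oz
whole-barley flour: 5 oz × 5/6 × 28.35 g/oz ≈ 118.1 g

mozzarella: 2.9 oz; whole-barley flour: 118.1 g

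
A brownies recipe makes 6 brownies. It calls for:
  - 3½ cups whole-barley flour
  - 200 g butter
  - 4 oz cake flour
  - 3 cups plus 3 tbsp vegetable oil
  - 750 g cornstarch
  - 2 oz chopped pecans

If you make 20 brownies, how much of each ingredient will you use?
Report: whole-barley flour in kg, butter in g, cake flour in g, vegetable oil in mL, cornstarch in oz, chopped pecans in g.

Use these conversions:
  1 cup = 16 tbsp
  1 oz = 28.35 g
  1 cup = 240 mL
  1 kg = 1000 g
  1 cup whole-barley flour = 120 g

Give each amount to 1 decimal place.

Scaling factor: 20/6 = 10/3.
whole-barley flour: 3.5 cup × 10/3 × 120 g/cup ÷ 1000 g/kg = 1.4 kg
butter: 200 g × 10/3 ≈ 666.7 g
cake flour: 4 oz × 10/3 × 28.35 g/oz = 378.0 g
vegetable oil: (3 cup + 3 tbsp = 3.1875 cup) × 10/3 × 240 mL/cup = 2550.0 mL
cornstarch: 750 g × 10/3 ÷ 28.35 g/oz ≈ 88.2 oz
chopped pecans: 2 oz × 10/3 × 28.35 g/oz = 189.0 g

whole-barley flour: 1.4 kg; butter: 666.7 g; cake flour: 378.0 g; vegetable oil: 2550.0 mL; cornstarch: 88.2 oz; chopped pecans: 189.0 g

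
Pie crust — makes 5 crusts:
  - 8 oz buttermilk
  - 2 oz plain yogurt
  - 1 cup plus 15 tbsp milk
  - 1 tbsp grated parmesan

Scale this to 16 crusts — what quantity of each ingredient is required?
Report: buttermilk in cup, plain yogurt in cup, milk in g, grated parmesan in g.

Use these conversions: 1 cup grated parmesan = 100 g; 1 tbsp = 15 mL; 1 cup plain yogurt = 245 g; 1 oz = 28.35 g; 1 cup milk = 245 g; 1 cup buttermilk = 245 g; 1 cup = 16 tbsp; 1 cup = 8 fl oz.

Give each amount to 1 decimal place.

buttermilk: 3.0 cup; plain yogurt: 0.7 cup; milk: 1519.0 g; grated parmesan: 20.0 g

Scaling factor: 16/5 = 3.2.
buttermilk: 8 oz × 16/5 × 28.35 g/oz ÷ 245 g/cup ≈ 3.0 cup
plain yogurt: 2 oz × 16/5 × 28.35 g/oz ÷ 245 g/cup ≈ 0.7 cup
milk: (1 cup + 15 tbsp = 1.9375 cup) × 16/5 × 245 g/cup = 1519.0 g
grated parmesan: 1 tbsp × 16/5 ÷ 16 tbsp/cup × 100 g/cup = 20.0 g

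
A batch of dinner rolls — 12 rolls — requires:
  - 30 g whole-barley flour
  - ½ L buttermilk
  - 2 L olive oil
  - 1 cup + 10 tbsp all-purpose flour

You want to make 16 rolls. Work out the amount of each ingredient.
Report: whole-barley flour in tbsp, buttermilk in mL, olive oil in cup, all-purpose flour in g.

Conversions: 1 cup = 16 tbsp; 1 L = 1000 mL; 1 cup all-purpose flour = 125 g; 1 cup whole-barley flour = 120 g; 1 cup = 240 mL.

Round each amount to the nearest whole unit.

Scaling factor: 16/12 = 4/3.
whole-barley flour: 30 g × 4/3 ÷ 120 g/cup × 16 tbsp/cup ≈ 5 tbsp
buttermilk: 0.5 L × 4/3 × 1000 mL/L ≈ 667 mL
olive oil: 2 L × 4/3 × 1000 mL/L ÷ 240 mL/cup ≈ 11 cup
all-purpose flour: (1 cup + 10 tbsp = 1.625 cup) × 4/3 × 125 g/cup ≈ 271 g

whole-barley flour: 5 tbsp; buttermilk: 667 mL; olive oil: 11 cup; all-purpose flour: 271 g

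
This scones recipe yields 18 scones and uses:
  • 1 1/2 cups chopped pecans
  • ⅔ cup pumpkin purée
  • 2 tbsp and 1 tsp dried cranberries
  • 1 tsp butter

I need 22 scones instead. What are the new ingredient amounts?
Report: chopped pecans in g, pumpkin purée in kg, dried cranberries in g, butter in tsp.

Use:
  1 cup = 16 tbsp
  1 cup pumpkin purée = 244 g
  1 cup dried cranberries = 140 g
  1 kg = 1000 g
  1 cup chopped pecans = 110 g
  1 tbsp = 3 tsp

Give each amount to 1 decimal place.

Scaling factor: 22/18 = 11/9.
chopped pecans: 1.5 cup × 11/9 × 110 g/cup ≈ 201.7 g
pumpkin purée: 2/3 cup × 11/9 × 244 g/cup ÷ 1000 g/kg ≈ 0.2 kg
dried cranberries: (2 tbsp + 1 tsp = 7/3 tbsp) × 11/9 ÷ 16 tbsp/cup × 140 g/cup ≈ 25.0 g
butter: 1 tsp × 11/9 ≈ 1.2 tsp

chopped pecans: 201.7 g; pumpkin purée: 0.2 kg; dried cranberries: 25.0 g; butter: 1.2 tsp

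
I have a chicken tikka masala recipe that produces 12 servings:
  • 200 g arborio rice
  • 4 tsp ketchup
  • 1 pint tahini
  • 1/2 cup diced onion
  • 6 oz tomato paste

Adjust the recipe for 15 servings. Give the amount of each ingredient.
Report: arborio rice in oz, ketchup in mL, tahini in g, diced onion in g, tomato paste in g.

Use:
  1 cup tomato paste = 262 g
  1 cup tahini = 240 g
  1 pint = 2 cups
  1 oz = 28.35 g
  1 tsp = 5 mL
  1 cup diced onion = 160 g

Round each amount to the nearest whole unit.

arborio rice: 9 oz; ketchup: 25 mL; tahini: 600 g; diced onion: 100 g; tomato paste: 213 g

Scaling factor: 15/12 = 5/4 = 1.25.
arborio rice: 200 g × 5/4 ÷ 28.35 g/oz ≈ 9 oz
ketchup: 4 tsp × 5/4 × 5 mL/tsp = 25 mL
tahini: 1 pint × 5/4 × 2 cup/pint × 240 g/cup = 600 g
diced onion: 0.5 cup × 5/4 × 160 g/cup = 100 g
tomato paste: 6 oz × 5/4 × 28.35 g/oz ≈ 213 g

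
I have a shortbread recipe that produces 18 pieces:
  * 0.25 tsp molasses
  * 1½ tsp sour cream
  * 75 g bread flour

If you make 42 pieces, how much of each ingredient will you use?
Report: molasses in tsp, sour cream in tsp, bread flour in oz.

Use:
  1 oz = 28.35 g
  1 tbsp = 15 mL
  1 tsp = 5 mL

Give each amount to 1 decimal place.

molasses: 0.6 tsp; sour cream: 3.5 tsp; bread flour: 6.2 oz

Scaling factor: 42/18 = 7/3.
molasses: 0.25 tsp × 7/3 ≈ 0.6 tsp
sour cream: 1.5 tsp × 7/3 = 3.5 tsp
bread flour: 75 g × 7/3 ÷ 28.35 g/oz ≈ 6.2 oz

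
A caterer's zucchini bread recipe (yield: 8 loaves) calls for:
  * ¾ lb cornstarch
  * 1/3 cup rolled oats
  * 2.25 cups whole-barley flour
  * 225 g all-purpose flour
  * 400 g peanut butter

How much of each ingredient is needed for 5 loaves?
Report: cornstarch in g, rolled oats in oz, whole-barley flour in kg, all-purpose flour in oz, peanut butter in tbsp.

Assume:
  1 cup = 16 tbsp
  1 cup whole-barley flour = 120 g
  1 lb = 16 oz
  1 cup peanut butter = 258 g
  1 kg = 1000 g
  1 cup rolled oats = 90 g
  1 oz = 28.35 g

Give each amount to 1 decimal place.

Scaling factor: 5/8 = 0.625.
cornstarch: 0.75 lb × 5/8 × 16 oz/lb × 28.35 g/oz ≈ 212.6 g
rolled oats: 1/3 cup × 5/8 × 90 g/cup ÷ 28.35 g/oz ≈ 0.7 oz
whole-barley flour: 2.25 cup × 5/8 × 120 g/cup ÷ 1000 g/kg ≈ 0.2 kg
all-purpose flour: 225 g × 5/8 ÷ 28.35 g/oz ≈ 5.0 oz
peanut butter: 400 g × 5/8 ÷ 258 g/cup × 16 tbsp/cup ≈ 15.5 tbsp

cornstarch: 212.6 g; rolled oats: 0.7 oz; whole-barley flour: 0.2 kg; all-purpose flour: 5.0 oz; peanut butter: 15.5 tbsp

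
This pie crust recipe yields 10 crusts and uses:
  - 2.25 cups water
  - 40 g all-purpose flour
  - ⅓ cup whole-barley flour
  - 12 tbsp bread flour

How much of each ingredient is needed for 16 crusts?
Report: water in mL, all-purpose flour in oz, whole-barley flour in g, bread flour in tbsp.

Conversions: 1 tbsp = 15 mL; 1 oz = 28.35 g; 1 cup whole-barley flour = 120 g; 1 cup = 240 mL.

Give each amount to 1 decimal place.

water: 864.0 mL; all-purpose flour: 2.3 oz; whole-barley flour: 64.0 g; bread flour: 19.2 tbsp

Scaling factor: 16/10 = 8/5 = 1.6.
water: 2.25 cup × 8/5 × 240 mL/cup = 864.0 mL
all-purpose flour: 40 g × 8/5 ÷ 28.35 g/oz ≈ 2.3 oz
whole-barley flour: 1/3 cup × 8/5 × 120 g/cup = 64.0 g
bread flour: 12 tbsp × 8/5 = 19.2 tbsp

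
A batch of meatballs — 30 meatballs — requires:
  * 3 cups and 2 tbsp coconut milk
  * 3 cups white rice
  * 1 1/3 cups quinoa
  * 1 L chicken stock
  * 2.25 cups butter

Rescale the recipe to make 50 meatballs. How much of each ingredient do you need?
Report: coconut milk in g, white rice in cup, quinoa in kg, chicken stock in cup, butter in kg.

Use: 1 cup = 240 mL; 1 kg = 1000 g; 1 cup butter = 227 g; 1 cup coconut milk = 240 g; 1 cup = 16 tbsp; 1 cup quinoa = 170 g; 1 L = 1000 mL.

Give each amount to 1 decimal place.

coconut milk: 1250.0 g; white rice: 5.0 cup; quinoa: 0.4 kg; chicken stock: 6.9 cup; butter: 0.9 kg

Scaling factor: 50/30 = 5/3.
coconut milk: (3 cup + 2 tbsp = 3.125 cup) × 5/3 × 240 g/cup = 1250.0 g
white rice: 3 cup × 5/3 = 5.0 cup
quinoa: 4/3 cup × 5/3 × 170 g/cup ÷ 1000 g/kg ≈ 0.4 kg
chicken stock: 1 L × 5/3 × 1000 mL/L ÷ 240 mL/cup ≈ 6.9 cup
butter: 2.25 cup × 5/3 × 227 g/cup ÷ 1000 g/kg ≈ 0.9 kg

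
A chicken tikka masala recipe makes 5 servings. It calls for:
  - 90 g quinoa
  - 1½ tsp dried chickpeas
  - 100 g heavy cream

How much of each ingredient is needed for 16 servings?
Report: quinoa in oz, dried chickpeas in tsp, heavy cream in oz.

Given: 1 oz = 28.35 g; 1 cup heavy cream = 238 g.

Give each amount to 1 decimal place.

quinoa: 10.2 oz; dried chickpeas: 4.8 tsp; heavy cream: 11.3 oz

Scaling factor: 16/5 = 3.2.
quinoa: 90 g × 16/5 ÷ 28.35 g/oz ≈ 10.2 oz
dried chickpeas: 1.5 tsp × 16/5 = 4.8 tsp
heavy cream: 100 g × 16/5 ÷ 28.35 g/oz ≈ 11.3 oz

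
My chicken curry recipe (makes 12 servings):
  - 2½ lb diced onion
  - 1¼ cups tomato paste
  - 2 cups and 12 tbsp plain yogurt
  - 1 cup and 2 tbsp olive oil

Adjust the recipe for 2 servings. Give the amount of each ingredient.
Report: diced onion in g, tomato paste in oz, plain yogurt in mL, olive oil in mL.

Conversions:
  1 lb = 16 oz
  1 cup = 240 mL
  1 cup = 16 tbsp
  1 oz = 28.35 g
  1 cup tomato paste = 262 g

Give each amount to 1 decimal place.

Scaling factor: 2/12 = 1/6.
diced onion: 2.5 lb × 1/6 × 16 oz/lb × 28.35 g/oz = 189.0 g
tomato paste: 1.25 cup × 1/6 × 262 g/cup ÷ 28.35 g/oz ≈ 1.9 oz
plain yogurt: (2 cup + 12 tbsp = 2.75 cup) × 1/6 × 240 mL/cup = 110.0 mL
olive oil: (1 cup + 2 tbsp = 1.125 cup) × 1/6 × 240 mL/cup = 45.0 mL

diced onion: 189.0 g; tomato paste: 1.9 oz; plain yogurt: 110.0 mL; olive oil: 45.0 mL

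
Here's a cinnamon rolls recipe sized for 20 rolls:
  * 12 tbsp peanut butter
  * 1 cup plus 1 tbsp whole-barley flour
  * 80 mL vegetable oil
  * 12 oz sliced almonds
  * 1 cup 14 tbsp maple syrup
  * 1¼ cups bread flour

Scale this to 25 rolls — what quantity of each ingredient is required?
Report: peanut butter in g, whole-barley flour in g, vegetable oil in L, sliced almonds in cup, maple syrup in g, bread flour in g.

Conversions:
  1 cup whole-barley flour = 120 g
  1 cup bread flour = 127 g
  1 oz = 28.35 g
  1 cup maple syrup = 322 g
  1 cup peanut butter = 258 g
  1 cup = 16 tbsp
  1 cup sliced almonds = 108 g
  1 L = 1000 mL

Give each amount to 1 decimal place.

peanut butter: 241.9 g; whole-barley flour: 159.4 g; vegetable oil: 0.1 L; sliced almonds: 3.9 cup; maple syrup: 754.7 g; bread flour: 198.4 g

Scaling factor: 25/20 = 5/4 = 1.25.
peanut butter: 12 tbsp × 5/4 ÷ 16 tbsp/cup × 258 g/cup ≈ 241.9 g
whole-barley flour: (1 cup + 1 tbsp = 1.0625 cup) × 5/4 × 120 g/cup ≈ 159.4 g
vegetable oil: 80 mL × 5/4 ÷ 1000 mL/L = 0.1 L
sliced almonds: 12 oz × 5/4 × 28.35 g/oz ÷ 108 g/cup ≈ 3.9 cup
maple syrup: (1 cup + 14 tbsp = 1.875 cup) × 5/4 × 322 g/cup ≈ 754.7 g
bread flour: 1.25 cup × 5/4 × 127 g/cup ≈ 198.4 g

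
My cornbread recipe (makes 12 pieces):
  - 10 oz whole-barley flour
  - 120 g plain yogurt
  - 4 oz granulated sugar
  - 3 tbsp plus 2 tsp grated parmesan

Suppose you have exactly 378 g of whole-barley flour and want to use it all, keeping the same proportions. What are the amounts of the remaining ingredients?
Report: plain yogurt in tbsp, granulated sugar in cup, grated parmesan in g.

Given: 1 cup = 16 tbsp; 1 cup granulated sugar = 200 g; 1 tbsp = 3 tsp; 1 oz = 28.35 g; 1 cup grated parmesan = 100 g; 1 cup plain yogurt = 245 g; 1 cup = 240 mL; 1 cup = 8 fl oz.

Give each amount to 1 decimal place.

plain yogurt: 10.4 tbsp; granulated sugar: 0.8 cup; grated parmesan: 30.6 g

The original recipe has 283.5 g of whole-barley flour, so the scaling factor is 378 ÷ 283.5 = 4/3.
plain yogurt: 120 g × 4/3 ÷ 245 g/cup × 16 tbsp/cup ≈ 10.4 tbsp
granulated sugar: 4 oz × 4/3 × 28.35 g/oz ÷ 200 g/cup ≈ 0.8 cup
grated parmesan: (3 tbsp + 2 tsp = 11/3 tbsp) × 4/3 ÷ 16 tbsp/cup × 100 g/cup ≈ 30.6 g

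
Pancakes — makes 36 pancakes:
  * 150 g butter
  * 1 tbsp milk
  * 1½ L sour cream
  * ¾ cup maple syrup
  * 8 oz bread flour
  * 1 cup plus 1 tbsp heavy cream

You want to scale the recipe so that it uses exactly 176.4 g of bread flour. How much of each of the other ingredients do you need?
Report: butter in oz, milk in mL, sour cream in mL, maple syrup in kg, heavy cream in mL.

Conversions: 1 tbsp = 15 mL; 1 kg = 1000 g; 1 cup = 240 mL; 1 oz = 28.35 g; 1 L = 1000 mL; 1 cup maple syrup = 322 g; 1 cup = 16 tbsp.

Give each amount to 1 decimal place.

The original recipe has 226.8 g of bread flour, so the scaling factor is 176.4 ÷ 226.8 = 7/9.
butter: 150 g × 7/9 ÷ 28.35 g/oz ≈ 4.1 oz
milk: 1 tbsp × 7/9 × 15 mL/tbsp ≈ 11.7 mL
sour cream: 1.5 L × 7/9 × 1000 mL/L ≈ 1166.7 mL
maple syrup: 0.75 cup × 7/9 × 322 g/cup ÷ 1000 g/kg ≈ 0.2 kg
heavy cream: (1 cup + 1 tbsp = 1.0625 cup) × 7/9 × 240 mL/cup ≈ 198.3 mL

butter: 4.1 oz; milk: 11.7 mL; sour cream: 1166.7 mL; maple syrup: 0.2 kg; heavy cream: 198.3 mL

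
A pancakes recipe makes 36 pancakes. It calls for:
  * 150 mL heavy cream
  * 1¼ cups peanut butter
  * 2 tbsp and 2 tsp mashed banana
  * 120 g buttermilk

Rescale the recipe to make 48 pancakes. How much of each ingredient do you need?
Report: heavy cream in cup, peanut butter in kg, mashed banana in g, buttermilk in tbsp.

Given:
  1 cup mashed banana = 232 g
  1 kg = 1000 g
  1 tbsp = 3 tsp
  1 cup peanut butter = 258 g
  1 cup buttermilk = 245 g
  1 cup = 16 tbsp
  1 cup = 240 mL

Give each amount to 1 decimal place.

Scaling factor: 48/36 = 4/3.
heavy cream: 150 mL × 4/3 ÷ 240 mL/cup ≈ 0.8 cup
peanut butter: 1.25 cup × 4/3 × 258 g/cup ÷ 1000 g/kg ≈ 0.4 kg
mashed banana: (2 tbsp + 2 tsp = 8/3 tbsp) × 4/3 ÷ 16 tbsp/cup × 232 g/cup ≈ 51.6 g
buttermilk: 120 g × 4/3 ÷ 245 g/cup × 16 tbsp/cup ≈ 10.4 tbsp

heavy cream: 0.8 cup; peanut butter: 0.4 kg; mashed banana: 51.6 g; buttermilk: 10.4 tbsp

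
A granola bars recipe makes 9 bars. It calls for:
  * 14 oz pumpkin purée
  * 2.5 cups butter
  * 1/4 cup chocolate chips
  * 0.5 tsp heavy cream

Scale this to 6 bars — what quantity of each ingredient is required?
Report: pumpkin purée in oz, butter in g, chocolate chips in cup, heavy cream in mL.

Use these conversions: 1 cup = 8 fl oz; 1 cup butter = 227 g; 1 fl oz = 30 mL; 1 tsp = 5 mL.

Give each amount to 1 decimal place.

Scaling factor: 6/9 = 2/3.
pumpkin purée: 14 oz × 2/3 ≈ 9.3 oz
butter: 2.5 cup × 2/3 × 227 g/cup ≈ 378.3 g
chocolate chips: 0.25 cup × 2/3 ≈ 0.2 cup
heavy cream: 0.5 tsp × 2/3 × 5 mL/tsp ≈ 1.7 mL

pumpkin purée: 9.3 oz; butter: 378.3 g; chocolate chips: 0.2 cup; heavy cream: 1.7 mL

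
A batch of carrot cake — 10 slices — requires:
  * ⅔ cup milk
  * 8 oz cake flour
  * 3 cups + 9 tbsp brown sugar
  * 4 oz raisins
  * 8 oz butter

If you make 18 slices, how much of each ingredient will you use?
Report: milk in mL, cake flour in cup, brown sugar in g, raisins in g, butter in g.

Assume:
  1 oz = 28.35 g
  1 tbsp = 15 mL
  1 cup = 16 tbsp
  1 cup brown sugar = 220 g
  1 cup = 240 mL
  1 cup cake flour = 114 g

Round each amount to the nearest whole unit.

milk: 288 mL; cake flour: 4 cup; brown sugar: 1411 g; raisins: 204 g; butter: 408 g

Scaling factor: 18/10 = 9/5 = 1.8.
milk: 2/3 cup × 9/5 × 240 mL/cup = 288 mL
cake flour: 8 oz × 9/5 × 28.35 g/oz ÷ 114 g/cup ≈ 4 cup
brown sugar: (3 cup + 9 tbsp = 3.5625 cup) × 9/5 × 220 g/cup ≈ 1411 g
raisins: 4 oz × 9/5 × 28.35 g/oz ≈ 204 g
butter: 8 oz × 9/5 × 28.35 g/oz ≈ 408 g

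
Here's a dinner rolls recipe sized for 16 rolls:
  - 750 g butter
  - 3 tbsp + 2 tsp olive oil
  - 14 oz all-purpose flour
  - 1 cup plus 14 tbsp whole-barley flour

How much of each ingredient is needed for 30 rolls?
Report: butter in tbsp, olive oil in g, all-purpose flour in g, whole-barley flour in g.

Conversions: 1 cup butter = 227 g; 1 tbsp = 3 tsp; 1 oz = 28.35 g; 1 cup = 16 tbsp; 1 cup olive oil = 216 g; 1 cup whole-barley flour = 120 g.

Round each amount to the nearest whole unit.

Scaling factor: 30/16 = 15/8 = 1.875.
butter: 750 g × 15/8 ÷ 227 g/cup × 16 tbsp/cup ≈ 99 tbsp
olive oil: (3 tbsp + 2 tsp = 11/3 tbsp) × 15/8 ÷ 16 tbsp/cup × 216 g/cup ≈ 93 g
all-purpose flour: 14 oz × 15/8 × 28.35 g/oz ≈ 744 g
whole-barley flour: (1 cup + 14 tbsp = 1.875 cup) × 15/8 × 120 g/cup ≈ 422 g

butter: 99 tbsp; olive oil: 93 g; all-purpose flour: 744 g; whole-barley flour: 422 g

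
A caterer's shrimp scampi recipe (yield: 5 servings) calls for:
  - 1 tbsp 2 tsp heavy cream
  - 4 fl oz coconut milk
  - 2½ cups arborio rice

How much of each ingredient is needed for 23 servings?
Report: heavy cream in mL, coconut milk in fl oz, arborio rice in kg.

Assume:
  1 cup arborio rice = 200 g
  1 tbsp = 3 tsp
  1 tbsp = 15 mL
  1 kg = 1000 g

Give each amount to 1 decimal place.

Scaling factor: 23/5 = 4.6.
heavy cream: (1 tbsp + 2 tsp = 5/3 tbsp) × 23/5 × 15 mL/tbsp = 115.0 mL
coconut milk: 4 fl oz × 23/5 = 18.4 fl oz
arborio rice: 2.5 cup × 23/5 × 200 g/cup ÷ 1000 g/kg = 2.3 kg

heavy cream: 115.0 mL; coconut milk: 18.4 fl oz; arborio rice: 2.3 kg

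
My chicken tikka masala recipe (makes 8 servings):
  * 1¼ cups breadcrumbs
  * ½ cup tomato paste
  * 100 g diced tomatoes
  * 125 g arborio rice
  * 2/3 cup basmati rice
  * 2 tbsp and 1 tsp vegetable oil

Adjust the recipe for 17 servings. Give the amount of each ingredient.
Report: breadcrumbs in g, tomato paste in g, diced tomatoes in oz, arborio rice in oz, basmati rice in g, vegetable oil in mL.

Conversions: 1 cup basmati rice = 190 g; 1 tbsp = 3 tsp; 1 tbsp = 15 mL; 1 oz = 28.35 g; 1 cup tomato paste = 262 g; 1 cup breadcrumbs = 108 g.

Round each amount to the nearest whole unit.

Scaling factor: 17/8 = 2.125.
breadcrumbs: 1.25 cup × 17/8 × 108 g/cup ≈ 287 g
tomato paste: 0.5 cup × 17/8 × 262 g/cup ≈ 278 g
diced tomatoes: 100 g × 17/8 ÷ 28.35 g/oz ≈ 7 oz
arborio rice: 125 g × 17/8 ÷ 28.35 g/oz ≈ 9 oz
basmati rice: 2/3 cup × 17/8 × 190 g/cup ≈ 269 g
vegetable oil: (2 tbsp + 1 tsp = 7/3 tbsp) × 17/8 × 15 mL/tbsp ≈ 74 mL

breadcrumbs: 287 g; tomato paste: 278 g; diced tomatoes: 7 oz; arborio rice: 9 oz; basmati rice: 269 g; vegetable oil: 74 mL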